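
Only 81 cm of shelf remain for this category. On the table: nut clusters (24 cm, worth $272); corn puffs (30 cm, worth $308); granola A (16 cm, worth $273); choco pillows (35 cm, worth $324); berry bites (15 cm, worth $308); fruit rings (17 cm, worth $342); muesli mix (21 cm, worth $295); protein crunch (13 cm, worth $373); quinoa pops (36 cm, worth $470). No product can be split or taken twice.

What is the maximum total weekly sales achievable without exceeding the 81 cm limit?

The ratio heuristic lands on granola A + berry bites + fruit rings + protein crunch (1296) but leaves 20 cm idle.
Replace granola A with quinoa pops: the trade gains 197 net, giving 1493 at 81 cm.
Runner-up granola A + berry bites + protein crunch + quinoa pops tops out at 1424.

1493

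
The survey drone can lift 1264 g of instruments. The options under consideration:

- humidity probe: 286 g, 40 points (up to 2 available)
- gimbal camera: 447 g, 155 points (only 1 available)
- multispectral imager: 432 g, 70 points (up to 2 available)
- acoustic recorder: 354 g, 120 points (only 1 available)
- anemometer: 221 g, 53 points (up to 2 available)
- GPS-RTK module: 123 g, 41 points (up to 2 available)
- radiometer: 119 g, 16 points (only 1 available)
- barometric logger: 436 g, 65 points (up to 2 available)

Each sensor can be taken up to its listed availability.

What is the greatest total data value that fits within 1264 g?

385

Density check — gimbal camera 0.35, acoustic recorder 0.34, GPS-RTK module 0.33 are the best per g.
Greedy by ratio would take gimbal camera + acoustic recorder + 2×GPS-RTK module + radiometer: 1166 g used, total 373.
Dropping GPS-RTK module frees 123 g; slotting in anemometer (221 g) lifts the total to 385 at 1264 g.
Nothing else within 1264 g beats 385.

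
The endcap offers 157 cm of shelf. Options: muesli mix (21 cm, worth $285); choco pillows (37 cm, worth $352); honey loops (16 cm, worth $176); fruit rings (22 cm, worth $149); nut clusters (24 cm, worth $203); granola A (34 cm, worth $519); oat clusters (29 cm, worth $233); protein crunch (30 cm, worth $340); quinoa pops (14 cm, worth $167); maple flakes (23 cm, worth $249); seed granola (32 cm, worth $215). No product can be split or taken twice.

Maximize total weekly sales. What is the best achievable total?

1839

A density-first pass picks muesli mix + honey loops + granola A + protein crunch + quinoa pops + maple flakes — 1736 at 138 cm.
Replace maple flakes with choco pillows: the trade gains 103 net, giving 1839 at 152 cm.
Next best is choco pillows + honey loops + granola A + protein crunch + quinoa pops + maple flakes at 1803 (154 cm) — short by 36.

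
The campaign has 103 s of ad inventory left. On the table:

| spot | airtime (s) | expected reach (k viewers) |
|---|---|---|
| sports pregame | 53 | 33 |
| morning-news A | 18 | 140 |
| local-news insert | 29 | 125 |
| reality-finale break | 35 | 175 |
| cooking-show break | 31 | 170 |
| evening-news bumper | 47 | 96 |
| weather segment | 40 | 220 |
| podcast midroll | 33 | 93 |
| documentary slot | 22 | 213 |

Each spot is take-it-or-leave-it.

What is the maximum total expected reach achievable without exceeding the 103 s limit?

648

By expected reach per s: documentary slot 9.68, morning-news A 7.78, weather segment 5.50, cooking-show break 5.48 lead.
Filling by ratio: morning-news A + weather segment + documentary slot for 573, with 23 s left unused.
Dropping weather segment frees 40 s; slotting in local-news insert + cooking-show break (60 s) lifts the total to 648 at 100 s.
Nothing else within 103 s beats 648.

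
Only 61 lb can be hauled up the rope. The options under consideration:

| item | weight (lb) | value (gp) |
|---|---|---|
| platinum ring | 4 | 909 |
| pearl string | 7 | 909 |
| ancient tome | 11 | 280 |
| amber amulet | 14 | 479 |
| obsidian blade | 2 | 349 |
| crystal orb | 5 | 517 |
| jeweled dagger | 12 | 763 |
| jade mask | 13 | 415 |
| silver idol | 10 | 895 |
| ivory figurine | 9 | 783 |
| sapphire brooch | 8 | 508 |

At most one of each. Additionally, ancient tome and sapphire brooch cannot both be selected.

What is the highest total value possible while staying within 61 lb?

Best packing: platinum ring + pearl string + obsidian blade + crystal orb + jeweled dagger + silver idol + ivory figurine + sapphire brooch — 57 lb, 5633 total.
That's the maximum — no feasible swap from here does better than 5633.

5633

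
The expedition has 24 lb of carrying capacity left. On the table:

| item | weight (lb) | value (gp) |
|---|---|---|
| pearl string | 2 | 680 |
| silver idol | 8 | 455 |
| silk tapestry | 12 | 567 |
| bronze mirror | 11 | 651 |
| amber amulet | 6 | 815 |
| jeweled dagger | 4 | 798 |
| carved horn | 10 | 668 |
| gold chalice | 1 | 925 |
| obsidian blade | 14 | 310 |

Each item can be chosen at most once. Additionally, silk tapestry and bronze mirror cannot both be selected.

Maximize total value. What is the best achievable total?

3886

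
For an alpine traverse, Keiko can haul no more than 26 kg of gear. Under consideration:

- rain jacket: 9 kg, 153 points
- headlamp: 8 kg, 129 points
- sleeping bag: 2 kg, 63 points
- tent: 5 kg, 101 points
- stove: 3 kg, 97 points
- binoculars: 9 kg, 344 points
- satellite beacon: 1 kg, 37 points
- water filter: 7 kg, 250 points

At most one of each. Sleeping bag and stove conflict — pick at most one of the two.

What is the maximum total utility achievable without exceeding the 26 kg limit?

829

Density check — binoculars 38.22, satellite beacon 37.00, water filter 35.71, stove 32.33 are the best per kg.
Best packing: tent + stove + binoculars + satellite beacon + water filter — 25 kg, 829 total.
Runner-up sleeping bag + tent + binoculars + satellite beacon + water filter tops out at 795.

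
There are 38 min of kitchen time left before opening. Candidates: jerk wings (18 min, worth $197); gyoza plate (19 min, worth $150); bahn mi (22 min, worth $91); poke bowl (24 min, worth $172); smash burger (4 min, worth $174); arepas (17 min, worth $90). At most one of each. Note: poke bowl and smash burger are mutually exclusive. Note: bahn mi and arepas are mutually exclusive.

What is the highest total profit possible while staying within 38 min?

371

Density check — smash burger 43.50, jerk wings 10.94, gyoza plate 7.89, poke bowl 7.17 are the best per min.
Best packing: jerk wings + smash burger — 22 min, 371 total.
The closest alternative, jerk wings + gyoza plate, reaches only 347.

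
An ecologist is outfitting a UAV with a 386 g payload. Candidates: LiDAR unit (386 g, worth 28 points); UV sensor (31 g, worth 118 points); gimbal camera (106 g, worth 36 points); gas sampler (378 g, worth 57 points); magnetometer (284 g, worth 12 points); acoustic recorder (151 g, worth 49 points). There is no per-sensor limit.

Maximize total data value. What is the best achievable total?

Ranking by ratio (data value/g): UV sensor 3.81, gimbal camera 0.34, acoustic recorder 0.32, gas sampler 0.15.
12×UV sensor uses 372 of the 386 g and totals 1416.
Nothing else within 386 g beats 1416.

1416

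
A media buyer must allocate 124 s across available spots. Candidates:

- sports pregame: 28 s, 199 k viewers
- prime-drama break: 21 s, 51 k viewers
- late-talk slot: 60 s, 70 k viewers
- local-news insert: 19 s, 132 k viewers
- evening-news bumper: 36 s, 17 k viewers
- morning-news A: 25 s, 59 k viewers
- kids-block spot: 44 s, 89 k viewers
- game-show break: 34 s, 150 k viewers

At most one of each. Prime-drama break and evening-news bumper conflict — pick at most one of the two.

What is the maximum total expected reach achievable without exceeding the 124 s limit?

540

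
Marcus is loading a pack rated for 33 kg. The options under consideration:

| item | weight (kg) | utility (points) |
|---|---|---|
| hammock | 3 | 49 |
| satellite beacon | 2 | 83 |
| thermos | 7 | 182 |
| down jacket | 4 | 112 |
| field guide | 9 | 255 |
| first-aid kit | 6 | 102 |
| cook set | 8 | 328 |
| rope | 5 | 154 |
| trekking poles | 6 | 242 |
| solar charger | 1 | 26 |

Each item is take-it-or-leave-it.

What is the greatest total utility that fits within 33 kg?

Density check — satellite beacon 41.50, cook set 41.00, trekking poles 40.33 are the best per kg.
Taking the top-ratio items first gives satellite beacon + field guide + cook set + rope + trekking poles + solar charger for 1088 (31 kg).
Replace field guide with thermos + down jacket: the trade gains 39 net, giving 1127 at 33 kg.
Next best is down jacket + field guide + cook set + rope + trekking poles + solar charger at 1117 (33 kg) — short by 10.

1127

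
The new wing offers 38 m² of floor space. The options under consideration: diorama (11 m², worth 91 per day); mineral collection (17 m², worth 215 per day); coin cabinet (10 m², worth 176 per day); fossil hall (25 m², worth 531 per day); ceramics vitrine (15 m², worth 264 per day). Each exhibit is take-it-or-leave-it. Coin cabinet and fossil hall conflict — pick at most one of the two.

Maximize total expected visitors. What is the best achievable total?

622

Ranking by ratio (expected visitors/m²): fossil hall 21.24, coin cabinet 17.60, ceramics vitrine 17.60.
Best packing: diorama + fossil hall — 36 m², 622 total.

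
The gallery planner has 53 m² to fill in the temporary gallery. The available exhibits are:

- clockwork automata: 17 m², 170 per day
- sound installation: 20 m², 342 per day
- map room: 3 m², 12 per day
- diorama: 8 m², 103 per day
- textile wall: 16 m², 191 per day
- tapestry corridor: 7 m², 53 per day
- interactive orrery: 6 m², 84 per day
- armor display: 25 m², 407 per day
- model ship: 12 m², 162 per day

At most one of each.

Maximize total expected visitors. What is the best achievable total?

852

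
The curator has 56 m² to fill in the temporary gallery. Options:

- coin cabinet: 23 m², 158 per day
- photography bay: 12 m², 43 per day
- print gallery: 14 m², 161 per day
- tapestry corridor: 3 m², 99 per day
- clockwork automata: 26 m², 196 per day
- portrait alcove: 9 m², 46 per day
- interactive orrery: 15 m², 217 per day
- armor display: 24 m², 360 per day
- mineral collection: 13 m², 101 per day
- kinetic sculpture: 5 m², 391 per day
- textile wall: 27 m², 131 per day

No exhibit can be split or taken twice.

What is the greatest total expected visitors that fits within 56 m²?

The ratio ordering already packs tightly: tapestry corridor + portrait alcove + interactive orrery + armor display + kinetic sculpture, 56 m², 1113.

1113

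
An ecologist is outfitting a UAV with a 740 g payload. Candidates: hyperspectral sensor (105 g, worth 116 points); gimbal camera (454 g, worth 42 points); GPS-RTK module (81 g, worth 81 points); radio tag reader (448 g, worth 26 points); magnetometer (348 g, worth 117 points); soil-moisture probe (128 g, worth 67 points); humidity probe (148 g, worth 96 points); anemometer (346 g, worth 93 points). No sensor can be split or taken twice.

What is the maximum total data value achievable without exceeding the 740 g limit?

410

Filling by ratio: hyperspectral sensor + GPS-RTK module + soil-moisture probe + humidity probe for 360, with 278 g left unused.
Dropping soil-moisture probe frees 128 g; slotting in magnetometer (348 g) lifts the total to 410 at 682 g.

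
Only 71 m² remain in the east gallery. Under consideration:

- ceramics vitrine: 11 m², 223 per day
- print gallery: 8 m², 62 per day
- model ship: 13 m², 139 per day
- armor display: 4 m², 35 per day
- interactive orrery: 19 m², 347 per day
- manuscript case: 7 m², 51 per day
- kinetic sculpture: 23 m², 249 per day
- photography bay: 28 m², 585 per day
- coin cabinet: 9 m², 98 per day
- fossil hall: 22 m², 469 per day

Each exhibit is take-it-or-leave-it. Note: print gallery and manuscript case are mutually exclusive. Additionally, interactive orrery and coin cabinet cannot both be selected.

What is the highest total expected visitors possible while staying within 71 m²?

1401

By expected visitors per m²: fossil hall 21.32, photography bay 20.89, ceramics vitrine 20.27 lead.
Greedy by ratio would take ceramics vitrine + photography bay + coin cabinet + fossil hall: 70 m² used, total 1375.
Replace ceramics vitrine and coin cabinet with interactive orrery: the trade gains 26 net, giving 1401 at 69 m².
The closest alternative, ceramics vitrine + photography bay + coin cabinet + fossil hall, reaches only 1375.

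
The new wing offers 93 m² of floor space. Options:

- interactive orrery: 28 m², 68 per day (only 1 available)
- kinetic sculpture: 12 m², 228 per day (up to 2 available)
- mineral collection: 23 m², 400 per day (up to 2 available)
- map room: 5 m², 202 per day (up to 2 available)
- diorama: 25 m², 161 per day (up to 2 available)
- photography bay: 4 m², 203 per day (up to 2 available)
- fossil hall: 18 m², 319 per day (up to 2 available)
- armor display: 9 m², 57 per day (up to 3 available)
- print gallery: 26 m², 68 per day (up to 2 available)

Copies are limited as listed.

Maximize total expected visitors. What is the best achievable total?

Filling by ratio: 2×kinetic sculpture + 2×map room + 2×photography bay + 2×fossil hall + armor display for 1961, with 6 m² left unused.
The 21 m² tied up in kinetic sculpture and armor display is better spent on mineral collection — total rises to 2076 (89 m²).
The spare 4 m² is too small for any remaining exhibit, and no exchange beats 2076.

2076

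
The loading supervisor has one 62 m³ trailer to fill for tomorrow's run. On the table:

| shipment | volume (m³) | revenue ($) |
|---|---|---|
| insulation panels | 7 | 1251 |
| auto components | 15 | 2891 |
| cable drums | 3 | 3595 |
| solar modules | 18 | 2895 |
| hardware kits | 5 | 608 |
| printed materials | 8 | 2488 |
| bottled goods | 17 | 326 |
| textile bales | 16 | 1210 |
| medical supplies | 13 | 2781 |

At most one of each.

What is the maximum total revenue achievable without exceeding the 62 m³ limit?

15258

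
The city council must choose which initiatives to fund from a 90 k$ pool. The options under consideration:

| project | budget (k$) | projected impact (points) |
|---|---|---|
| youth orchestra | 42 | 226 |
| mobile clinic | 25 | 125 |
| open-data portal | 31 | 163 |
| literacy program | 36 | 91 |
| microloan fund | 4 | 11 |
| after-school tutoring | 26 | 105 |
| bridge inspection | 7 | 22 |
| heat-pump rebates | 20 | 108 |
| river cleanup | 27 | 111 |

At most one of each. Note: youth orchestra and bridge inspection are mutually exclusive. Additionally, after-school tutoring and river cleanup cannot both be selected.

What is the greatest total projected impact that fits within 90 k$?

459

Best packing: youth orchestra + mobile clinic + heat-pump rebates — 87 k$, 459 total.
The spare 3 k$ is too small for any remaining project, and no feasible exchange beats 459.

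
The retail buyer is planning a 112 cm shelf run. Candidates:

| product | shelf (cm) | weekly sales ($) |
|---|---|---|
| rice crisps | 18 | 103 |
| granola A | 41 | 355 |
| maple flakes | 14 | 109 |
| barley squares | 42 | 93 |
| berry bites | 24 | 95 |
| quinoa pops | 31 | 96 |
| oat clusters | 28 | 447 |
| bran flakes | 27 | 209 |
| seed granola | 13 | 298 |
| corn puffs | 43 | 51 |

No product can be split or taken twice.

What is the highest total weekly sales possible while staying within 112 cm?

1309

Taking the top-ratio products first gives granola A + maple flakes + oat clusters + seed granola for 1209 (96 cm).
Replace maple flakes with bran flakes: the trade gains 100 net, giving 1309 at 109 cm.
Nothing else within 112 cm beats 1309.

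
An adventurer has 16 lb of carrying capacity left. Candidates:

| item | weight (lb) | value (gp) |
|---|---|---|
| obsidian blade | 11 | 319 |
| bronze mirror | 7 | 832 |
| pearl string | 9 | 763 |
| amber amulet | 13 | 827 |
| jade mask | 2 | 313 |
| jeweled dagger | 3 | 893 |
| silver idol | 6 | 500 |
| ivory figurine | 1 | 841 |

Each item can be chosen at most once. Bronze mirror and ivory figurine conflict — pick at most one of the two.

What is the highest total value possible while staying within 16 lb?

2810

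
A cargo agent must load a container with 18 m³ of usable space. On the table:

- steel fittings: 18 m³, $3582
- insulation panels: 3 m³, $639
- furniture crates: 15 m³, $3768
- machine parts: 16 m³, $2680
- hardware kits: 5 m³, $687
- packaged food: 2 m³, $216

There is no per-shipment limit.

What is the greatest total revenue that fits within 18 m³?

4407

Best packing: insulation panels + furniture crates — 18 m³, 4407 total.
That's the maximum — no swap from here does better than 4407.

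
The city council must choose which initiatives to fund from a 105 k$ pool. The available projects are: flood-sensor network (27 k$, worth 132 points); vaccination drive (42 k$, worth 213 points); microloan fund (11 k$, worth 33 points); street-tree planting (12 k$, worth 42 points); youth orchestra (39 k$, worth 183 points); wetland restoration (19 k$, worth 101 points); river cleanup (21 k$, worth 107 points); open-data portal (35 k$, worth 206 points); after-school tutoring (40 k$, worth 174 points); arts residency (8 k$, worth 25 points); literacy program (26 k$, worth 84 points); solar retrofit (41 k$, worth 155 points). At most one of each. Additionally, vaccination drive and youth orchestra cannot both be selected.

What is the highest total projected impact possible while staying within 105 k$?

Filling by ratio: flood-sensor network + wetland restoration + river cleanup + open-data portal for 546, with 3 k$ left unused.
The 40 k$ tied up in wetland restoration and river cleanup is better spent on vaccination drive — total rises to 551 (104 k$).
Runner-up flood-sensor network + wetland restoration + river cleanup + open-data portal tops out at 546.

551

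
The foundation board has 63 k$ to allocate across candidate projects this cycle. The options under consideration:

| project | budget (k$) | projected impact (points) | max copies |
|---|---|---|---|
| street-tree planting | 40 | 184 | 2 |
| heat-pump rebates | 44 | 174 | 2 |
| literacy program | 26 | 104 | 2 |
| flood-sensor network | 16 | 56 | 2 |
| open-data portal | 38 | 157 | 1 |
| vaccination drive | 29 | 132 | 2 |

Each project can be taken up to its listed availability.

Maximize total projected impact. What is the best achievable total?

264

By projected impact per k$: street-tree planting 4.60, vaccination drive 4.55, open-data portal 4.13, literacy program 4.00 lead.
A density-first pass picks street-tree planting + flood-sensor network — 240 at 56 k$.
The 56 k$ tied up in street-tree planting and flood-sensor network is better spent on 2×vaccination drive — total rises to 264 (58 k$).
The spare 5 k$ is too small for any remaining project, and no exchange beats 264.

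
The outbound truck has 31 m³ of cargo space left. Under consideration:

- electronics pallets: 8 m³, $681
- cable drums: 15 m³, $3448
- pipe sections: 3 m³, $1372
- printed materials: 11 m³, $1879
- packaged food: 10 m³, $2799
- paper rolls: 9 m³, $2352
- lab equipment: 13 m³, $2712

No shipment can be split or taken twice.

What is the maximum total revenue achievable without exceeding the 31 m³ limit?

7619

Ranking by ratio (revenue/m³): pipe sections 457.33, packaged food 279.90, paper rolls 261.33.
Greedy by ratio would take electronics pallets + pipe sections + packaged food + paper rolls: 30 m³ used, total 7204.
Dropping electronics pallets and paper rolls frees 17 m³; slotting in cable drums (15 m³) lifts the total to 7619 at 28 m³.
Runner-up cable drums + pipe sections + lab equipment tops out at 7532.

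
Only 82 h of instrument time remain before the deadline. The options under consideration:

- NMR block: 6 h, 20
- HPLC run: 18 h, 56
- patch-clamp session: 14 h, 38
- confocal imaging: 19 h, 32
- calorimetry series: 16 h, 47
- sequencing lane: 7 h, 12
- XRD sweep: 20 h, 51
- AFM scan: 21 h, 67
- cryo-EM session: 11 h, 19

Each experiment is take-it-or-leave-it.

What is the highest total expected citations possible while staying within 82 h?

Greedy by ratio would take NMR block + HPLC run + patch-clamp session + calorimetry series + sequencing lane + AFM scan: 82 h used, total 240.
Replace patch-clamp session and sequencing lane with XRD sweep: the trade gains 1 net, giving 241 at 81 h.
The closest alternative, NMR block + HPLC run + patch-clamp session + calorimetry series + sequencing lane + AFM scan, reaches only 240.

241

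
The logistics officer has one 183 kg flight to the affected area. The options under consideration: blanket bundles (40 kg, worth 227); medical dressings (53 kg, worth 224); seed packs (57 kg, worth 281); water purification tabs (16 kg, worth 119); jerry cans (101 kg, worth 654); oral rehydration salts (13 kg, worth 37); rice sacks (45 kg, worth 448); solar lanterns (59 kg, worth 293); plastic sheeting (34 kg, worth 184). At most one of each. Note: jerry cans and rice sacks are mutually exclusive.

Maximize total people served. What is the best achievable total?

Ranking by ratio (people served/kg): rice sacks 9.96, water purification tabs 7.44, jerry cans 6.48.
Best packing: blanket bundles + rice sacks + solar lanterns + plastic sheeting — 178 kg, 1152 total.

1152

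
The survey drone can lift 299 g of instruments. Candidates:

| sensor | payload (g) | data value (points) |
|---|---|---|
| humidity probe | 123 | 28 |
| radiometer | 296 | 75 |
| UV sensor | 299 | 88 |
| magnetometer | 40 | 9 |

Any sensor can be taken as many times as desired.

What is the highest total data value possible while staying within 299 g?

88

Best packing: UV sensor — 299 g, 88 total.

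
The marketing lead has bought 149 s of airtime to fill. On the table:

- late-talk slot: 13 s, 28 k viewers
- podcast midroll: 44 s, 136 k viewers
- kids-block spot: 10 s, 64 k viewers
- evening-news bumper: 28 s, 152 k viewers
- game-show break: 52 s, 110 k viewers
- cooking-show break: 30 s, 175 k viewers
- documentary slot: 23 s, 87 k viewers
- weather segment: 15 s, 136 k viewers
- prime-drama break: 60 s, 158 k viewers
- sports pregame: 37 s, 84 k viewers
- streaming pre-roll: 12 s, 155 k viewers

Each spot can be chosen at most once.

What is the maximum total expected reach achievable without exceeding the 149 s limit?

818

Taking the top-ratio spots first gives late-talk slot + kids-block spot + evening-news bumper + cooking-show break + documentary slot + weather segment + streaming pre-roll for 797 (131 s).
The 36 s tied up in late-talk slot and documentary slot is better spent on podcast midroll — total rises to 818 (139 s).
Runner-up late-talk slot + kids-block spot + evening-news bumper + cooking-show break + documentary slot + weather segment + streaming pre-roll tops out at 797.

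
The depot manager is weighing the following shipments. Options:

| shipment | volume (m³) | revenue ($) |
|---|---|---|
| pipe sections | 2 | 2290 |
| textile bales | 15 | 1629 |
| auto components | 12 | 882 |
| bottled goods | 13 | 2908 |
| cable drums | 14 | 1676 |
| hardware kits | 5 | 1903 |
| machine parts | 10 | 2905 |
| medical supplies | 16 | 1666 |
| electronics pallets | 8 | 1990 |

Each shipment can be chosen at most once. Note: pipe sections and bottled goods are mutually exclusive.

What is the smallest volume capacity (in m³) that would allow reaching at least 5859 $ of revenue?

15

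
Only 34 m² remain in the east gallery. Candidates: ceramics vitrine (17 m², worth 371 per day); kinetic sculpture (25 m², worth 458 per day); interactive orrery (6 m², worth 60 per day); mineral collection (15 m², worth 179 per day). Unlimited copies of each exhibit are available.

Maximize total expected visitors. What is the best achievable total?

The ratio ordering already packs tightly: 2×ceramics vitrine, 34 m², 742.
Nothing else within 34 m² beats 742.

742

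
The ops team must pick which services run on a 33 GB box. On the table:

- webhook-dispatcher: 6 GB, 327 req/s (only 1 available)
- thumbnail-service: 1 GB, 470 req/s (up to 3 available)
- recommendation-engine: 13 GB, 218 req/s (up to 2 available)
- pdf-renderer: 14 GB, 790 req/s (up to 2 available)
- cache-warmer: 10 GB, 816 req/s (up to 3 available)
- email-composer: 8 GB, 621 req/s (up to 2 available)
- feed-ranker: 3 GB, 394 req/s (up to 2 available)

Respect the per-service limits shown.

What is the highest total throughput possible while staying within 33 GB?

3962

A density-first pass picks 3×thumbnail-service + 2×cache-warmer + 2×feed-ranker — 3830 at 29 GB.
Replace cache-warmer with webhook-dispatcher + email-composer: the trade gains 132 net, giving 3962 at 33 GB.
That's the maximum — no swap from here does better than 3962.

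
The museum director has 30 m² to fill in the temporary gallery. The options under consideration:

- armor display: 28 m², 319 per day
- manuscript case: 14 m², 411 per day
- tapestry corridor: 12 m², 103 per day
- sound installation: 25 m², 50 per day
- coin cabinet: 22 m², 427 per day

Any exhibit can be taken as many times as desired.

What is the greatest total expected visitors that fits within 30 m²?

Ranking by ratio (expected visitors/m²): manuscript case 29.36, coin cabinet 19.41, armor display 11.39.
Taking 2×manuscript case: 28 m² used, 822 in expected visitors.
The spare 2 m² is too small for any remaining exhibit, and no exchange beats 822.

822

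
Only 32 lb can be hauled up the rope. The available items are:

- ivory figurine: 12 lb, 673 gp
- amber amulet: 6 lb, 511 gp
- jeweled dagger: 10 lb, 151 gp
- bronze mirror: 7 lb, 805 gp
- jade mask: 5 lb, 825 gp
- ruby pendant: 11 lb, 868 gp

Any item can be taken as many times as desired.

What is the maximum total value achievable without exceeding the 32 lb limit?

The ratio ordering already packs tightly: 6×jade mask, 30 lb, 4950.
The spare 2 lb is too small for any remaining item, and no exchange beats 4950.

4950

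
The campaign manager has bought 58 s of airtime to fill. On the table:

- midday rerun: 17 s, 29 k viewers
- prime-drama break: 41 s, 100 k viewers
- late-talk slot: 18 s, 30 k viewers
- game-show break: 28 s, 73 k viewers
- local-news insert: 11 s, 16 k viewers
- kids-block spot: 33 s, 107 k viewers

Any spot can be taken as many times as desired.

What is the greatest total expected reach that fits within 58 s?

Taking the top-ratio spots first gives midday rerun + kids-block spot for 136 (50 s).
Dropping midday rerun and kids-block spot frees 50 s; slotting in 2×game-show break (56 s) lifts the total to 146 at 56 s.

146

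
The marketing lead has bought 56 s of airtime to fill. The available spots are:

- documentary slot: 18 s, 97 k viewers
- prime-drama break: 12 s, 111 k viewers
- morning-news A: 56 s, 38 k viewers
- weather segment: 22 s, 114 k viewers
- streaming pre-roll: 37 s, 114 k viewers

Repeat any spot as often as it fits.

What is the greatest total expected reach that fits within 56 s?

By expected reach per s: prime-drama break 9.25, documentary slot 5.39, weather segment 5.18 lead.
Taking 4×prime-drama break: 48 s used, 444 in expected reach.
That's the maximum — no swap from here does better than 444.

444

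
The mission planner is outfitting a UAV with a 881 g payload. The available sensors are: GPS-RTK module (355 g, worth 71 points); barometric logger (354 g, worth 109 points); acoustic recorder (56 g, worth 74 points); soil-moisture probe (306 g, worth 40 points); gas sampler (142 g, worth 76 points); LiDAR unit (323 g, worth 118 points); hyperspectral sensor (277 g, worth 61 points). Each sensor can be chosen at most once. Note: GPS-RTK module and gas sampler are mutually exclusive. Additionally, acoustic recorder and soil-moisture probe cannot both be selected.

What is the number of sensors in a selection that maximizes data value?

Optimal total is 377.
barometric logger + acoustic recorder + gas sampler + LiDAR unit hits 377 at 875 g.
All optima have 4 sensors.

4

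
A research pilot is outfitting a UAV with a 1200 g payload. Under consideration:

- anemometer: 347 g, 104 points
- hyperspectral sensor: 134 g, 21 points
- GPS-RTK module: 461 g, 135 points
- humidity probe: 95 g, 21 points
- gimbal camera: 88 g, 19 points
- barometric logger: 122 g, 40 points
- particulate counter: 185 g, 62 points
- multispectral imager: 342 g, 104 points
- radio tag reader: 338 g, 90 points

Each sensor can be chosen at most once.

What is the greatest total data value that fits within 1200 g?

A density-first pass picks anemometer + humidity probe + gimbal camera + barometric logger + particulate counter + multispectral imager — 350 at 1179 g.
Replace anemometer and humidity probe with GPS-RTK module: the trade gains 10 net, giving 360 at 1198 g.
Next best is anemometer + humidity probe + gimbal camera + barometric logger + particulate counter + multispectral imager at 350 (1179 g) — short by 10.

360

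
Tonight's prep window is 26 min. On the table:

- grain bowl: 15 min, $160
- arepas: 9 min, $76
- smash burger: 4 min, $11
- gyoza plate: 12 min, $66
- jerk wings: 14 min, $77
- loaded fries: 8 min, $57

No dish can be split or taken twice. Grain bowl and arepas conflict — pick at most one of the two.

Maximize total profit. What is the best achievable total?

Grain bowl + loaded fries uses 23 of the 26 min and totals 217.
That's the maximum — no feasible swap from here does better than 217.

217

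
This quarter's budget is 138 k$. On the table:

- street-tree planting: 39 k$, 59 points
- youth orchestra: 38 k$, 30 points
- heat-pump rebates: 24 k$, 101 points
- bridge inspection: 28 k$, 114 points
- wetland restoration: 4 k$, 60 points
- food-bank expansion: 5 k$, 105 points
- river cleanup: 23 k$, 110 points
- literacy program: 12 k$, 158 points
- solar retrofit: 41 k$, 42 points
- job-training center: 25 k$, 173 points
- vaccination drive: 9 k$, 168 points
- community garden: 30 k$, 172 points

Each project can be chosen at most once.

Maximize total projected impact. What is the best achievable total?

1060

Greedy by ratio would take heat-pump rebates + wetland restoration + food-bank expansion + river cleanup + literacy program + job-training center + vaccination drive + community garden: 132 k$ used, total 1047.
Dropping heat-pump rebates frees 24 k$; slotting in bridge inspection (28 k$) lifts the total to 1060 at 136 k$.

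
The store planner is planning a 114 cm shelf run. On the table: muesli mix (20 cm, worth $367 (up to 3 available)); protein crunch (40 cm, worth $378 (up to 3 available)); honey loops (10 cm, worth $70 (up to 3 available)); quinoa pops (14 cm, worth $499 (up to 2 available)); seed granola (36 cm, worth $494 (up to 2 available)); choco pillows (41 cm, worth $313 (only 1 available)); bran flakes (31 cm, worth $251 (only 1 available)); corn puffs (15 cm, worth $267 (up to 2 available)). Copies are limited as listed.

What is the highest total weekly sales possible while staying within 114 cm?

Taking 3×muesli mix + honey loops + 2×quinoa pops + corn puffs: 113 cm used, 2436 in weekly sales.
Nothing else within 114 cm beats 2436.

2436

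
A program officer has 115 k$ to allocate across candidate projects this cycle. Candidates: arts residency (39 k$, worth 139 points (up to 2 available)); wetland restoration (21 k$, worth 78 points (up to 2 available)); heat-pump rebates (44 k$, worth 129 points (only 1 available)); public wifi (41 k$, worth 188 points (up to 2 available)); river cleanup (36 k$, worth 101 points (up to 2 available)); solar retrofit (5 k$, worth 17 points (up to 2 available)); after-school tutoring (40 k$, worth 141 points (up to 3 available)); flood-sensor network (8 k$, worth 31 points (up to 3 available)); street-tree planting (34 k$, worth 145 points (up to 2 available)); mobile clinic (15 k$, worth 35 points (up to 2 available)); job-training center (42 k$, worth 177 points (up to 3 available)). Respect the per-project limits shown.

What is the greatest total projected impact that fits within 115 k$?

495

Filling by ratio: 2×public wifi + solar retrofit + 3×flood-sensor network for 486, with 4 k$ left unused.
Replace public wifi and 3×flood-sensor network with 2×street-tree planting: the trade gains 9 net, giving 495 at 114 k$.
The spare 1 k$ is too small for any remaining project, and no exchange beats 495.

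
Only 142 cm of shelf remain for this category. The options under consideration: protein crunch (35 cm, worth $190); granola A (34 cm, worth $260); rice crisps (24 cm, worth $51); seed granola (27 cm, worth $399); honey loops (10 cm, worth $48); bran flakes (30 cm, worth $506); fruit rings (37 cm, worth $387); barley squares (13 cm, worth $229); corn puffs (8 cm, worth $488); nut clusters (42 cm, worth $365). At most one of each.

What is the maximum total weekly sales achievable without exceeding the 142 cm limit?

Ranking by ratio (weekly sales/cm): corn puffs 61.00, barley squares 17.62, bran flakes 16.87.
Filling by ratio: seed granola + honey loops + bran flakes + fruit rings + barley squares + corn puffs for 2057, with 17 cm left unused.
Replace honey loops with rice crisps: the trade gains 3 net, giving 2060 at 139 cm.
No other feasible combination exceeds 2060.

2060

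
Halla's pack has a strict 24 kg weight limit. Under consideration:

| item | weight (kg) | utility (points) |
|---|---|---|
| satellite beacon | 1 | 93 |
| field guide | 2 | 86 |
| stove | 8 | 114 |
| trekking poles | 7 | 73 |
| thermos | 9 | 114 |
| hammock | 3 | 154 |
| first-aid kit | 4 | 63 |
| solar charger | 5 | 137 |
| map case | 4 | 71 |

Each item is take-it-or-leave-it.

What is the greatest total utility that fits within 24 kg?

By utility per kg: satellite beacon 93.00, hammock 51.33, field guide 43.00 lead.
Greedy by ratio would take satellite beacon + field guide + hammock + first-aid kit + solar charger + map case: 19 kg used, total 604.
Dropping first-aid kit frees 4 kg; slotting in stove (8 kg) lifts the total to 655 at 23 kg.
An exhaustive check of the 512 subsets confirms 655.

655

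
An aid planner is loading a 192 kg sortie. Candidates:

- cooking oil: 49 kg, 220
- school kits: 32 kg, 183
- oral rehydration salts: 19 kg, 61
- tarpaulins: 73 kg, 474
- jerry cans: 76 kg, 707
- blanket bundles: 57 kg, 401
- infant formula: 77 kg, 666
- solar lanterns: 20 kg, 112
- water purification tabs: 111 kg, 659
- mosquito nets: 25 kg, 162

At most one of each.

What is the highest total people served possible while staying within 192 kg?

1556

Greedy by ratio would take jerry cans + infant formula + mosquito nets: 178 kg used, total 1535.
Replace mosquito nets with school kits: the trade gains 21 net, giving 1556 at 185 kg.
Nothing else within 192 kg beats 1556.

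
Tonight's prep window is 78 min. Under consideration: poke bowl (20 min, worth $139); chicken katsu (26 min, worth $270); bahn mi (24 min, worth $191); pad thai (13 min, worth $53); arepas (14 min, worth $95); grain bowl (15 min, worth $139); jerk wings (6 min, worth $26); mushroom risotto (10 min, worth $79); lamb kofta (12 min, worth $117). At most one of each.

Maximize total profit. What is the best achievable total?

717

Chicken katsu + bahn mi + grain bowl + lamb kofta uses 77 of the 78 min and totals 717.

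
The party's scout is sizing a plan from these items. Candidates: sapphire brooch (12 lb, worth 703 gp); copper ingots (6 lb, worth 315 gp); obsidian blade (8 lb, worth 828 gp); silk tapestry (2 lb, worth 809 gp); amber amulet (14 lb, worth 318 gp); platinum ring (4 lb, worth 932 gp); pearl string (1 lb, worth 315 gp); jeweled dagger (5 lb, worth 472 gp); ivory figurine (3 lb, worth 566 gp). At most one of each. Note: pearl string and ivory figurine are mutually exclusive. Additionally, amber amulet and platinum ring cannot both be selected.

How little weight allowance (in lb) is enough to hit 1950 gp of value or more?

Minimise lb subject to total value ≥ 1950.
silk tapestry + platinum ring + pearl string reaches 2056 using 7 lb.
No combination under 7 lb hits 1950.

7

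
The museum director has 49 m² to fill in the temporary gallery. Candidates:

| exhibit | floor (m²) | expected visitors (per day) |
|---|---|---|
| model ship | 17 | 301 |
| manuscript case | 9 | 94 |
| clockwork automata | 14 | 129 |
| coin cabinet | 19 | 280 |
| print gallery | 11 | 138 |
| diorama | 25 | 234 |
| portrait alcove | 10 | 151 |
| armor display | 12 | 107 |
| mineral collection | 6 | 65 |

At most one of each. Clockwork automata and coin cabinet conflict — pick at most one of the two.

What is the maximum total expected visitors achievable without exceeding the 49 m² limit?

732

Model ship + coin cabinet + portrait alcove uses 46 of the 49 m² and totals 732.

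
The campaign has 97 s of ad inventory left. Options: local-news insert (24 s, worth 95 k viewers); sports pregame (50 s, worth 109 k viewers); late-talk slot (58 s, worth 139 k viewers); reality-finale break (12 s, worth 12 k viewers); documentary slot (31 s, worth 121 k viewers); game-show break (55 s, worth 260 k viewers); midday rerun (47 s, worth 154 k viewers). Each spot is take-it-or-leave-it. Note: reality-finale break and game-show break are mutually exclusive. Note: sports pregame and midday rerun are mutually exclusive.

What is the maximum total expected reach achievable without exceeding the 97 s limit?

381

By expected reach per s: game-show break 4.73, local-news insert 3.96, documentary slot 3.90 lead.
Best packing: documentary slot + game-show break — 86 s, 381 total.
The closest alternative, local-news insert + game-show break, reaches only 355.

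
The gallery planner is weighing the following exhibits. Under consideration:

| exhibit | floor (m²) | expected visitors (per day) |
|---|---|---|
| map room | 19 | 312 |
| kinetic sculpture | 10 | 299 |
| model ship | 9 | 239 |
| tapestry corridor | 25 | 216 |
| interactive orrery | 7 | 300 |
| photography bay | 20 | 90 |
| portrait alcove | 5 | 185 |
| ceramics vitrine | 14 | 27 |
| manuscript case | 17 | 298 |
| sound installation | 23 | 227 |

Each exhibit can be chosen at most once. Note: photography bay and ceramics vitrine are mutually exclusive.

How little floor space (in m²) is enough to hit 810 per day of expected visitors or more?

Need the lightest bundle worth ≥ 810.
Taking kinetic sculpture + model ship + interactive orrery gives 838 (≥ 810) for 26 m².
Any bundle with less than 26 m² falls short of 810.

26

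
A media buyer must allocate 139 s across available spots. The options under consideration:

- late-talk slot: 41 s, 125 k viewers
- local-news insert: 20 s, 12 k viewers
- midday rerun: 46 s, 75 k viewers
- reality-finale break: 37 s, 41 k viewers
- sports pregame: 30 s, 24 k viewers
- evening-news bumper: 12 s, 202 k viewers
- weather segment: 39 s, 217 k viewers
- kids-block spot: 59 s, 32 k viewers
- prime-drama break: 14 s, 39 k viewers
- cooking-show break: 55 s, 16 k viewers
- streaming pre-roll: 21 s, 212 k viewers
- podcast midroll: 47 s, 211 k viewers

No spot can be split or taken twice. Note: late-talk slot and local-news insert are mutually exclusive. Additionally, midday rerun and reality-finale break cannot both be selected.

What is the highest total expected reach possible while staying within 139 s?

881

The ratio ordering already packs tightly: evening-news bumper + weather segment + prime-drama break + streaming pre-roll + podcast midroll, 133 s, 881.
Next best is local-news insert + evening-news bumper + weather segment + streaming pre-roll + podcast midroll at 854 (139 s) — short by 27.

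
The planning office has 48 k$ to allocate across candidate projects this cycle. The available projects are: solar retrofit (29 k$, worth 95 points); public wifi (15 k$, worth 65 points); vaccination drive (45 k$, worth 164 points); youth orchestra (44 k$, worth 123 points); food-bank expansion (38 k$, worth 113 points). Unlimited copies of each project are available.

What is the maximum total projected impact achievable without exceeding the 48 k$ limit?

Ranking by ratio (projected impact/k$): public wifi 4.33, vaccination drive 3.64, solar retrofit 3.28, food-bank expansion 2.97.
3×public wifi uses 45 of the 48 k$ and totals 195.
No other feasible combination exceeds 195.

195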